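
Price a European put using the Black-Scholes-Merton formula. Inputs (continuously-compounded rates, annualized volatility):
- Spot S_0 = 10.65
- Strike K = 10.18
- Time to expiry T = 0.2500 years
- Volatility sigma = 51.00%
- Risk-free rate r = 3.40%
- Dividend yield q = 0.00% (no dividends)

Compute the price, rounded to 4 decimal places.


Answer: Price = 0.7973

Derivation:
d1 = (ln(S/K) + (r - q + 0.5*sigma^2) * T) / (sigma * sqrt(T)) = 0.33783287
d2 = d1 - sigma * sqrt(T) = 0.08283287
exp(-rT) = 0.99153602; exp(-qT) = 1.00000000
P = K * exp(-rT) * N(-d2) - S_0 * exp(-qT) * N(-d1)
N(-d1) = 0.36774457; N(-d2) = 0.46699222
P = 10.1800 * 0.99153602 * 0.46699222 - 10.6500 * 1.00000000 * 0.36774457 = 0.7973


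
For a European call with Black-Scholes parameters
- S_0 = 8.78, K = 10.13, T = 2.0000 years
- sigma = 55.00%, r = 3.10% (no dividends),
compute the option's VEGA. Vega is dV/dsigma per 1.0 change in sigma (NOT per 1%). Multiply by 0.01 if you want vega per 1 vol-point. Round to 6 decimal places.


Answer: Vega = 4.756791

Derivation:
d1 = 0.2847391592; d2 = -0.4930783001
phi(d1) = 0.3830932957; exp(-qT) = 1.0000000000; exp(-rT) = 0.9398828868
Vega = S * exp(-qT) * phi(d1) * sqrt(T) = 8.7800 * 1.0000000000 * 0.3830932957 * 1.4142135624 = 4.756791


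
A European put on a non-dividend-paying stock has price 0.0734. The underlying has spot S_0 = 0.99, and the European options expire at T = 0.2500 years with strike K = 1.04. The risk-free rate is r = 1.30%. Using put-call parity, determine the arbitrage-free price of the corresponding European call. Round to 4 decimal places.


Answer: Call price = 0.0268

Derivation:
Put-call parity: C - P = S_0 * exp(-qT) - K * exp(-rT).
S_0 * exp(-qT) = 0.9900 * 1.00000000 = 0.99000000
K * exp(-rT) = 1.0400 * 0.99675528 = 1.03662549
C = P + S*exp(-qT) - K*exp(-rT)
C = 0.0734 + 0.99000000 - 1.03662549 = 0.0268


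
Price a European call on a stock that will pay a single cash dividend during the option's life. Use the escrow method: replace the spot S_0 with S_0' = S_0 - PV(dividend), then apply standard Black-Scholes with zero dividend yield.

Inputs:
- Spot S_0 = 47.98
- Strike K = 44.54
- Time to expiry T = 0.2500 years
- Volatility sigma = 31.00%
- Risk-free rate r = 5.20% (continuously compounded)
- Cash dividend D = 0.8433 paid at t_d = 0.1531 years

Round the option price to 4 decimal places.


Answer: Price = 4.6833

Derivation:
PV(D) = D * exp(-r * t_d) = 0.8433 * 0.99207041 = 0.83661297
S_0' = S_0 - PV(D) = 47.9800 - 0.83661297 = 47.14338703
d1 = (ln(S_0'/K) + (r + sigma^2/2)*T) / (sigma*sqrt(T)) = 0.52786183
d2 = d1 - sigma*sqrt(T) = 0.37286183
exp(-rT) = 0.98708414
N(d1) = 0.70120238; N(d2) = 0.64537436
C = S_0' * N(d1) - K * exp(-rT) * N(d2) = 47.14338703 * 0.70120238 - 44.5400 * 0.98708414 * 0.64537436 = 4.6833


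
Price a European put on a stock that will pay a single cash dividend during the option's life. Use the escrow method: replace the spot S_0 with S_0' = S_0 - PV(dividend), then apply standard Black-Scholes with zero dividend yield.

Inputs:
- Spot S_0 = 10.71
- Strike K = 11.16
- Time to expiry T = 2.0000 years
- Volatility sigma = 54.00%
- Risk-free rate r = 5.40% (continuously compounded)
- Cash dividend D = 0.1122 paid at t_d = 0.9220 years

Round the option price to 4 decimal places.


PV(D) = D * exp(-r * t_d) = 0.1122 * 0.95143111 = 0.10675057
S_0' = S_0 - PV(D) = 10.7100 - 0.10675057 = 10.60324943
d1 = (ln(S_0'/K) + (r + sigma^2/2)*T) / (sigma*sqrt(T)) = 0.45624696
d2 = d1 - sigma*sqrt(T) = -0.30742836
exp(-rT) = 0.89762760
N(-d1) = 0.32410620; N(-d2) = 0.62074133
P = K * exp(-rT) * N(-d2) - S_0' * N(-d1) = 11.1600 * 0.89762760 * 0.62074133 - 10.60324943 * 0.32410620 = 2.7817

Answer: Price = 2.7817


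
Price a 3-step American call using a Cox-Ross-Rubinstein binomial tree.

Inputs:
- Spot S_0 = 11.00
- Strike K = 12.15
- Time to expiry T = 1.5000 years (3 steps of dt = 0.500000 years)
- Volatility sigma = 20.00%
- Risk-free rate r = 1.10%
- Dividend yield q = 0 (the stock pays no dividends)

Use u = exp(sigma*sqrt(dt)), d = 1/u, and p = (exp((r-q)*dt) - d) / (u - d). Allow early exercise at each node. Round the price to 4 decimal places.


dt = T/N = 0.500000
u = exp(sigma*sqrt(dt)) = 1.151910; d = 1/u = 0.868123
p = (exp((r-q)*dt) - d) / (u - d) = 0.484138
Discount per step: exp(-r*dt) = 0.994515
Stock lattice S(k, i) with i counting down-moves:
  k=0: S(0,0) = 11.0000
  k=1: S(1,0) = 12.6710; S(1,1) = 9.5494
  k=2: S(2,0) = 14.5959; S(2,1) = 11.0000; S(2,2) = 8.2900
  k=3: S(3,0) = 16.8131; S(3,1) = 12.6710; S(3,2) = 9.5494; S(3,3) = 7.1968
Terminal payoffs V(N, i) = max(S_T - K, 0):
  V(3,0) = 4.663117; V(3,1) = 0.521009; V(3,2) = 0.000000; V(3,3) = 0.000000
Backward induction: V(k, i) = exp(-r*dt) * [p * V(k+1, i) + (1-p) * V(k+1, i+1)]; then take max(V_cont, immediate exercise) for American.
  V(2,0) = exp(-r*dt) * [p*4.663117 + (1-p)*0.521009] = 2.512502; exercise = 2.445861; V(2,0) = max -> 2.512502
  V(2,1) = exp(-r*dt) * [p*0.521009 + (1-p)*0.000000] = 0.250857; exercise = 0.000000; V(2,1) = max -> 0.250857
  V(2,2) = exp(-r*dt) * [p*0.000000 + (1-p)*0.000000] = 0.000000; exercise = 0.000000; V(2,2) = max -> 0.000000
  V(1,0) = exp(-r*dt) * [p*2.512502 + (1-p)*0.250857] = 1.338423; exercise = 0.521009; V(1,0) = max -> 1.338423
  V(1,1) = exp(-r*dt) * [p*0.250857 + (1-p)*0.000000] = 0.120783; exercise = 0.000000; V(1,1) = max -> 0.120783
  V(0,0) = exp(-r*dt) * [p*1.338423 + (1-p)*0.120783] = 0.706392; exercise = 0.000000; V(0,0) = max -> 0.706392

Answer: Price = V(0,0) = 0.7064


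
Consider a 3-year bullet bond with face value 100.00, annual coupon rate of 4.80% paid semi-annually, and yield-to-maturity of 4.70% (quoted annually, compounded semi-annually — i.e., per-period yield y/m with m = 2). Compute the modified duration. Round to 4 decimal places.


Coupon per period c = face * coupon_rate / m = 2.400000
Periods per year m = 2; per-period yield y/m = 0.023500
Number of cashflows N = 6
Cashflows (t years, CF_t, discount factor 1/(1+y/m)^(m*t), PV):
  t = 0.5000: CF_t = 2.400000, DF = 0.977040, PV = 2.344895
  t = 1.0000: CF_t = 2.400000, DF = 0.954606, PV = 2.291055
  t = 1.5000: CF_t = 2.400000, DF = 0.932688, PV = 2.238452
  t = 2.0000: CF_t = 2.400000, DF = 0.911273, PV = 2.187056
  t = 2.5000: CF_t = 2.400000, DF = 0.890350, PV = 2.136840
  t = 3.0000: CF_t = 102.400000, DF = 0.869907, PV = 89.078496
Price P = sum_t PV_t = 100.276793
First compute Macaulay numerator sum_t t * PV_t:
  t * PV_t at t = 0.5000: 1.172447
  t * PV_t at t = 1.0000: 2.291055
  t * PV_t at t = 1.5000: 3.357677
  t * PV_t at t = 2.0000: 4.374111
  t * PV_t at t = 2.5000: 5.342100
  t * PV_t at t = 3.0000: 267.235487
Macaulay duration D = 283.772879 / 100.276793 = 2.829896
Modified duration = D / (1 + y/m) = 2.829896 / (1 + 0.023500) = 2.764920

Answer: Modified duration = 2.7649


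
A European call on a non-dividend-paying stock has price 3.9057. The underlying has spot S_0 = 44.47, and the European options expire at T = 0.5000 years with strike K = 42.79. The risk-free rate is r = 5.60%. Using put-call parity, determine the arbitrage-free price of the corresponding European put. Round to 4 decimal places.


Put-call parity: C - P = S_0 * exp(-qT) - K * exp(-rT).
S_0 * exp(-qT) = 44.4700 * 1.00000000 = 44.47000000
K * exp(-rT) = 42.7900 * 0.97238837 = 41.60849822
P = C - S*exp(-qT) + K*exp(-rT)
P = 3.9057 - 44.47000000 + 41.60849822 = 1.0442

Answer: Put price = 1.0442


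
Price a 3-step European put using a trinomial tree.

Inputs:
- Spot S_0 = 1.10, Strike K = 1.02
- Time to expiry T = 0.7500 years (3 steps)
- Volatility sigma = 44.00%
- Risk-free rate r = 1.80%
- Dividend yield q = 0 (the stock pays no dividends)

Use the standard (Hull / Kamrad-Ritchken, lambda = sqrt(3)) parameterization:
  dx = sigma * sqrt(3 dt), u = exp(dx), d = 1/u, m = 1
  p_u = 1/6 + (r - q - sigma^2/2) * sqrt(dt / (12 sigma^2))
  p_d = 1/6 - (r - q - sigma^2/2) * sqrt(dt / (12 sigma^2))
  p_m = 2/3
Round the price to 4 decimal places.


dt = T/N = 0.250000; dx = sigma*sqrt(3*dt) = 0.381051
u = exp(dx) = 1.463823; d = 1/u = 0.683143
p_u = 0.140817, p_m = 0.666667, p_d = 0.192516
Discount per step: exp(-r*dt) = 0.995510
Stock lattice S(k, j) with j the centered position index:
  k=0: S(0,+0) = 1.1000
  k=1: S(1,-1) = 0.7515; S(1,+0) = 1.1000; S(1,+1) = 1.6102
  k=2: S(2,-2) = 0.5134; S(2,-1) = 0.7515; S(2,+0) = 1.1000; S(2,+1) = 1.6102; S(2,+2) = 2.3571
  k=3: S(3,-3) = 0.3507; S(3,-2) = 0.5134; S(3,-1) = 0.7515; S(3,+0) = 1.1000; S(3,+1) = 1.6102; S(3,+2) = 2.3571; S(3,+3) = 3.4503
Terminal payoffs V(N, j) = max(K - S_T, 0):
  V(3,-3) = 0.669307; V(3,-2) = 0.506647; V(3,-1) = 0.268543; V(3,+0) = 0.000000; V(3,+1) = 0.000000; V(3,+2) = 0.000000; V(3,+3) = 0.000000
Backward induction: V(k, j) = exp(-r*dt) * [p_u * V(k+1, j+1) + p_m * V(k+1, j) + p_d * V(k+1, j-1)]
  V(2,-2) = exp(-r*dt) * [p_u*0.268543 + p_m*0.506647 + p_d*0.669307] = 0.502168
  V(2,-1) = exp(-r*dt) * [p_u*0.000000 + p_m*0.268543 + p_d*0.506647] = 0.275325
  V(2,+0) = exp(-r*dt) * [p_u*0.000000 + p_m*0.000000 + p_d*0.268543] = 0.051467
  V(2,+1) = exp(-r*dt) * [p_u*0.000000 + p_m*0.000000 + p_d*0.000000] = 0.000000
  V(2,+2) = exp(-r*dt) * [p_u*0.000000 + p_m*0.000000 + p_d*0.000000] = 0.000000
  V(1,-1) = exp(-r*dt) * [p_u*0.051467 + p_m*0.275325 + p_d*0.502168] = 0.286182
  V(1,+0) = exp(-r*dt) * [p_u*0.000000 + p_m*0.051467 + p_d*0.275325] = 0.086924
  V(1,+1) = exp(-r*dt) * [p_u*0.000000 + p_m*0.000000 + p_d*0.051467] = 0.009864
  V(0,+0) = exp(-r*dt) * [p_u*0.009864 + p_m*0.086924 + p_d*0.286182] = 0.113919

Answer: Price = V(0,0) = 0.1139


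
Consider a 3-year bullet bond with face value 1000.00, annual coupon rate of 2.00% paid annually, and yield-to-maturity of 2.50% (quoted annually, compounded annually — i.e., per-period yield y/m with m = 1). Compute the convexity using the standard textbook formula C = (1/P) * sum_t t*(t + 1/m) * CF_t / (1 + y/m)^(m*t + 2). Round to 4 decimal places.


Coupon per period c = face * coupon_rate / m = 20.000000
Periods per year m = 1; per-period yield y/m = 0.025000
Number of cashflows N = 3
Cashflows (t years, CF_t, discount factor 1/(1+y/m)^(m*t), PV):
  t = 1.0000: CF_t = 20.000000, DF = 0.975610, PV = 19.512195
  t = 2.0000: CF_t = 20.000000, DF = 0.951814, PV = 19.036288
  t = 3.0000: CF_t = 1020.000000, DF = 0.928599, PV = 947.171399
Price P = sum_t PV_t = 985.719882
Convexity numerator sum_t t*(t + 1/m) * CF_t / (1+y/m)^(m*t + 2):
  t = 1.0000: term = 37.143976
  t = 2.0000: term = 108.714077
  t = 3.0000: term = 10818.376480
Convexity = (1/P) * sum = 10964.234534 / 985.719882 = 11.123073

Answer: Convexity = 11.1231


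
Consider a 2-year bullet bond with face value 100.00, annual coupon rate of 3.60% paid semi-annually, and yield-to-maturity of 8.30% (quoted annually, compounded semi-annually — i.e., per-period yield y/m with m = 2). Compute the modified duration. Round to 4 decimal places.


Coupon per period c = face * coupon_rate / m = 1.800000
Periods per year m = 2; per-period yield y/m = 0.041500
Number of cashflows N = 4
Cashflows (t years, CF_t, discount factor 1/(1+y/m)^(m*t), PV):
  t = 0.5000: CF_t = 1.800000, DF = 0.960154, PV = 1.728277
  t = 1.0000: CF_t = 1.800000, DF = 0.921895, PV = 1.659411
  t = 1.5000: CF_t = 1.800000, DF = 0.885161, PV = 1.593289
  t = 2.0000: CF_t = 101.800000, DF = 0.849890, PV = 86.518839
Price P = sum_t PV_t = 91.499816
First compute Macaulay numerator sum_t t * PV_t:
  t * PV_t at t = 0.5000: 0.864138
  t * PV_t at t = 1.0000: 1.659411
  t * PV_t at t = 1.5000: 2.389934
  t * PV_t at t = 2.0000: 173.037677
Macaulay duration D = 177.951161 / 91.499816 = 1.944825
Modified duration = D / (1 + y/m) = 1.944825 / (1 + 0.041500) = 1.867331

Answer: Modified duration = 1.8673


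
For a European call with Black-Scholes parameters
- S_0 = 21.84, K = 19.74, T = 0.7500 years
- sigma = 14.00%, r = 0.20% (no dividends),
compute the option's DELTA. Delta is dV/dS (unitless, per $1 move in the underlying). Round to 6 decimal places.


Answer: Delta = 0.817749

Derivation:
d1 = 0.9068202882; d2 = 0.7855767316
phi(d1) = 0.2644508015; exp(-qT) = 1.0000000000; exp(-rT) = 0.9985011244
N(d1) = 0.8177490803
Delta = exp(-qT) * N(d1) = 1.0000000000 * 0.8177490803 = 0.817749


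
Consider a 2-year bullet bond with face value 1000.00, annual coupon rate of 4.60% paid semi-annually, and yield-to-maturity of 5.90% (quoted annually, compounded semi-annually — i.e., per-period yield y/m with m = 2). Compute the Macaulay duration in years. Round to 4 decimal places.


Coupon per period c = face * coupon_rate / m = 23.000000
Periods per year m = 2; per-period yield y/m = 0.029500
Number of cashflows N = 4
Cashflows (t years, CF_t, discount factor 1/(1+y/m)^(m*t), PV):
  t = 0.5000: CF_t = 23.000000, DF = 0.971345, PV = 22.340942
  t = 1.0000: CF_t = 23.000000, DF = 0.943512, PV = 21.700770
  t = 1.5000: CF_t = 23.000000, DF = 0.916476, PV = 21.078941
  t = 2.0000: CF_t = 1023.000000, DF = 0.890214, PV = 910.689292
Price P = sum_t PV_t = 975.809944
Macaulay numerator sum_t t * PV_t:
  t * PV_t at t = 0.5000: 11.170471
  t * PV_t at t = 1.0000: 21.700770
  t * PV_t at t = 1.5000: 31.618411
  t * PV_t at t = 2.0000: 1821.378583
Macaulay duration D = (sum_t t * PV_t) / P = 1885.868235 / 975.809944 = 1.932618

Answer: Macaulay duration = 1.9326 years


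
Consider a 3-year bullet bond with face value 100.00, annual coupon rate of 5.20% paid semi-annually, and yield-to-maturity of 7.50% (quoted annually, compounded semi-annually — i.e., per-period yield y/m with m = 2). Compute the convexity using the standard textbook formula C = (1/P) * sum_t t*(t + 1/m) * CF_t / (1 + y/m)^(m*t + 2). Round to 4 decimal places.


Coupon per period c = face * coupon_rate / m = 2.600000
Periods per year m = 2; per-period yield y/m = 0.037500
Number of cashflows N = 6
Cashflows (t years, CF_t, discount factor 1/(1+y/m)^(m*t), PV):
  t = 0.5000: CF_t = 2.600000, DF = 0.963855, PV = 2.506024
  t = 1.0000: CF_t = 2.600000, DF = 0.929017, PV = 2.415445
  t = 1.5000: CF_t = 2.600000, DF = 0.895438, PV = 2.328140
  t = 2.0000: CF_t = 2.600000, DF = 0.863073, PV = 2.243990
  t = 2.5000: CF_t = 2.600000, DF = 0.831878, PV = 2.162882
  t = 3.0000: CF_t = 102.600000, DF = 0.801810, PV = 82.265687
Price P = sum_t PV_t = 93.922168
Convexity numerator sum_t t*(t + 1/m) * CF_t / (1+y/m)^(m*t + 2):
  t = 0.5000: term = 1.164070
  t = 1.0000: term = 3.365985
  t = 1.5000: term = 6.488646
  t = 2.0000: term = 10.423528
  t = 2.5000: term = 15.070160
  t = 3.0000: term = 802.475564
Convexity = (1/P) * sum = 838.987953 / 93.922168 = 8.932800

Answer: Convexity = 8.9328


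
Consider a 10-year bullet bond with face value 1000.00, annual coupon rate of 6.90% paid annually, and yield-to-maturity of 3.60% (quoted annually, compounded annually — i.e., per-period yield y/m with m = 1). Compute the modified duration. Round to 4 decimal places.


Coupon per period c = face * coupon_rate / m = 69.000000
Periods per year m = 1; per-period yield y/m = 0.036000
Number of cashflows N = 10
Cashflows (t years, CF_t, discount factor 1/(1+y/m)^(m*t), PV):
  t = 1.0000: CF_t = 69.000000, DF = 0.965251, PV = 66.602317
  t = 2.0000: CF_t = 69.000000, DF = 0.931709, PV = 64.287950
  t = 3.0000: CF_t = 69.000000, DF = 0.899333, PV = 62.054006
  t = 4.0000: CF_t = 69.000000, DF = 0.868082, PV = 59.897689
  t = 5.0000: CF_t = 69.000000, DF = 0.837917, PV = 57.816302
  t = 6.0000: CF_t = 69.000000, DF = 0.808801, PV = 55.807242
  t = 7.0000: CF_t = 69.000000, DF = 0.780696, PV = 53.867994
  t = 8.0000: CF_t = 69.000000, DF = 0.753567, PV = 51.996133
  t = 9.0000: CF_t = 69.000000, DF = 0.727381, PV = 50.189318
  t = 10.0000: CF_t = 1069.000000, DF = 0.702106, PV = 750.550902
Price P = sum_t PV_t = 1273.069853
First compute Macaulay numerator sum_t t * PV_t:
  t * PV_t at t = 1.0000: 66.602317
  t * PV_t at t = 2.0000: 128.575901
  t * PV_t at t = 3.0000: 186.162018
  t * PV_t at t = 4.0000: 239.590757
  t * PV_t at t = 5.0000: 289.081512
  t * PV_t at t = 6.0000: 334.843451
  t * PV_t at t = 7.0000: 377.075958
  t * PV_t at t = 8.0000: 415.969065
  t * PV_t at t = 9.0000: 451.703860
  t * PV_t at t = 10.0000: 7505.509018
Macaulay duration D = 9995.113857 / 1273.069853 = 7.851190
Modified duration = D / (1 + y/m) = 7.851190 / (1 + 0.036000) = 7.578369

Answer: Modified duration = 7.5784


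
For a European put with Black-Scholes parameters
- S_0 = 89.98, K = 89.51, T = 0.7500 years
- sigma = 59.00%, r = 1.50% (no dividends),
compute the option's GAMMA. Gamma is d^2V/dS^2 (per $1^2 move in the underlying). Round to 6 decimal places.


Answer: Gamma = 0.008325

Derivation:
d1 = 0.2877446662; d2 = -0.2232103220
phi(d1) = 0.3827638615; exp(-qT) = 1.0000000000; exp(-rT) = 0.9888130446
Gamma = exp(-qT) * phi(d1) / (S * sigma * sqrt(T)) = 1.0000000000 * 0.3827638615 / (89.9800 * 0.5900 * 0.8660254038) = 0.008325


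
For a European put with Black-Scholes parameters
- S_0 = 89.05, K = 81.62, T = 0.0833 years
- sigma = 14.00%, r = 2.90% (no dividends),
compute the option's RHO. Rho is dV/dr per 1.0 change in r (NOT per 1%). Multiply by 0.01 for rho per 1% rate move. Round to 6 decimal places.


d1 = 2.2361715273; d2 = 2.1957650921
phi(d1) = 0.0327395948; exp(-qT) = 1.0000000000; exp(-rT) = 0.9975872155
N(-d2) = 0.0140543807
Rho = -K*T*exp(-rT)*N(-d2) = -81.6200 * 0.0833 * 0.9975872155 * 0.0140543807 = -0.095324

Answer: Rho = -0.095324


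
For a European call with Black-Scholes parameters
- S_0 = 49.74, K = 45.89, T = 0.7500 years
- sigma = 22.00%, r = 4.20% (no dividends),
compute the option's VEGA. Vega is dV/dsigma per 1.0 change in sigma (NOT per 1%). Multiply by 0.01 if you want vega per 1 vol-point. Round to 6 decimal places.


Answer: Vega = 13.605674

Derivation:
d1 = 0.6834368589; d2 = 0.4929112701
phi(d1) = 0.3158520083; exp(-qT) = 1.0000000000; exp(-rT) = 0.9689909565
Vega = S * exp(-qT) * phi(d1) * sqrt(T) = 49.7400 * 1.0000000000 * 0.3158520083 * 0.8660254038 = 13.605674


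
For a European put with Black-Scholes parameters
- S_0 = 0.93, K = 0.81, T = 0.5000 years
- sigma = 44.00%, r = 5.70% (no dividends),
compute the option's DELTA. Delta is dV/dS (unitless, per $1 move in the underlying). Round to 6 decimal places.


Answer: Delta = -0.244721

Derivation:
d1 = 0.6911979665; d2 = 0.3800709828
phi(d1) = 0.3141716307; exp(-qT) = 1.0000000000; exp(-rT) = 0.9719022941
N(-d1) = 0.2447205708
Delta = -exp(-qT) * N(-d1) = -1.0000000000 * 0.2447205708 = -0.244721


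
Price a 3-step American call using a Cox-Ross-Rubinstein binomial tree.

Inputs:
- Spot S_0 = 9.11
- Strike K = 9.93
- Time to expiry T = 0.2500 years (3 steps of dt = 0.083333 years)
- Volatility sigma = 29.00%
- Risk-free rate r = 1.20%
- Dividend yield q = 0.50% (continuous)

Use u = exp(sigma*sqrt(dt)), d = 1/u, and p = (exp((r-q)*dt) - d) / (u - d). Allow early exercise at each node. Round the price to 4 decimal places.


dt = T/N = 0.083333
u = exp(sigma*sqrt(dt)) = 1.087320; d = 1/u = 0.919693
p = (exp((r-q)*dt) - d) / (u - d) = 0.482564
Discount per step: exp(-r*dt) = 0.999000
Stock lattice S(k, i) with i counting down-moves:
  k=0: S(0,0) = 9.1100
  k=1: S(1,0) = 9.9055; S(1,1) = 8.3784
  k=2: S(2,0) = 10.7704; S(2,1) = 9.1100; S(2,2) = 7.7056
  k=3: S(3,0) = 11.7109; S(3,1) = 9.9055; S(3,2) = 8.3784; S(3,3) = 7.0867
Terminal payoffs V(N, i) = max(S_T - K, 0):
  V(3,0) = 1.780901; V(3,1) = 0.000000; V(3,2) = 0.000000; V(3,3) = 0.000000
Backward induction: V(k, i) = exp(-r*dt) * [p * V(k+1, i) + (1-p) * V(k+1, i+1)]; then take max(V_cont, immediate exercise) for American.
  V(2,0) = exp(-r*dt) * [p*1.780901 + (1-p)*0.000000] = 0.858540; exercise = 0.840429; V(2,0) = max -> 0.858540
  V(2,1) = exp(-r*dt) * [p*0.000000 + (1-p)*0.000000] = 0.000000; exercise = 0.000000; V(2,1) = max -> 0.000000
  V(2,2) = exp(-r*dt) * [p*0.000000 + (1-p)*0.000000] = 0.000000; exercise = 0.000000; V(2,2) = max -> 0.000000
  V(1,0) = exp(-r*dt) * [p*0.858540 + (1-p)*0.000000] = 0.413887; exercise = 0.000000; V(1,0) = max -> 0.413887
  V(1,1) = exp(-r*dt) * [p*0.000000 + (1-p)*0.000000] = 0.000000; exercise = 0.000000; V(1,1) = max -> 0.000000
  V(0,0) = exp(-r*dt) * [p*0.413887 + (1-p)*0.000000] = 0.199527; exercise = 0.000000; V(0,0) = max -> 0.199527

Answer: Price = V(0,0) = 0.1995


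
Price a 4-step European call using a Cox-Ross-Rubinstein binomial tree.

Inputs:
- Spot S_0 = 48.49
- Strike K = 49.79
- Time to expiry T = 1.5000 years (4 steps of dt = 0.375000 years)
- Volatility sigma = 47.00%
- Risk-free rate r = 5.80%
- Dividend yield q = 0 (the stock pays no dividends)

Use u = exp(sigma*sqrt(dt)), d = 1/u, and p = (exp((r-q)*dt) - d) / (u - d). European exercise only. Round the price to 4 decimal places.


Answer: Price = V(0,0) = 11.7111

Derivation:
dt = T/N = 0.375000
u = exp(sigma*sqrt(dt)) = 1.333511; d = 1/u = 0.749900
p = (exp((r-q)*dt) - d) / (u - d) = 0.466215
Discount per step: exp(-r*dt) = 0.978485
Stock lattice S(k, i) with i counting down-moves:
  k=0: S(0,0) = 48.4900
  k=1: S(1,0) = 64.6619; S(1,1) = 36.3627
  k=2: S(2,0) = 86.2274; S(2,1) = 48.4900; S(2,2) = 27.2684
  k=3: S(3,0) = 114.9851; S(3,1) = 64.6619; S(3,2) = 36.3627; S(3,3) = 20.4486
  k=4: S(4,0) = 153.3339; S(4,1) = 86.2274; S(4,2) = 48.4900; S(4,3) = 27.2684; S(4,4) = 15.3344
Terminal payoffs V(N, i) = max(S_T - K, 0):
  V(4,0) = 103.543881; V(4,1) = 36.437373; V(4,2) = 0.000000; V(4,3) = 0.000000; V(4,4) = 0.000000
Backward induction: V(k, i) = exp(-r*dt) * [p * V(k+1, i) + (1-p) * V(k+1, i+1)].
  V(3,0) = exp(-r*dt) * [p*103.543881 + (1-p)*36.437373] = 66.266360
  V(3,1) = exp(-r*dt) * [p*36.437373 + (1-p)*0.000000] = 16.622162
  V(3,2) = exp(-r*dt) * [p*0.000000 + (1-p)*0.000000] = 0.000000
  V(3,3) = exp(-r*dt) * [p*0.000000 + (1-p)*0.000000] = 0.000000
  V(2,0) = exp(-r*dt) * [p*66.266360 + (1-p)*16.622162] = 38.911443
  V(2,1) = exp(-r*dt) * [p*16.622162 + (1-p)*0.000000] = 7.582771
  V(2,2) = exp(-r*dt) * [p*0.000000 + (1-p)*0.000000] = 0.000000
  V(1,0) = exp(-r*dt) * [p*38.911443 + (1-p)*7.582771] = 21.711279
  V(1,1) = exp(-r*dt) * [p*7.582771 + (1-p)*0.000000] = 3.459142
  V(0,0) = exp(-r*dt) * [p*21.711279 + (1-p)*3.459142] = 11.711059


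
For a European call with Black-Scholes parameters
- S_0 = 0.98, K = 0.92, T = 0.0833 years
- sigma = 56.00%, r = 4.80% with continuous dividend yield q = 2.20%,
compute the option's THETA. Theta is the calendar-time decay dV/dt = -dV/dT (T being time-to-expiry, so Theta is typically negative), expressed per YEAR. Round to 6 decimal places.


d1 = 0.4851092491; d2 = 0.3234835086
phi(d1) = 0.3546570457; exp(-qT) = 0.9981690782; exp(-rT) = 0.9960095830
Theta = -S*exp(-qT)*phi(d1)*sigma/(2*sqrt(T)) - r*K*exp(-rT)*N(d2) + q*S*exp(-qT)*N(d1)
N(d1) = 0.6862005742; N(d2) = 0.6268354525; sqrt(T) = 0.2886173938
Term 1 = -0.9800 * 0.9981690782 * 0.3546570457 * 0.5600 / (2 * 0.2886173938) = -0.3365691534
Term 2 = -0.0480 * 0.9200 * 0.9960095830 * 0.6268354525 = -0.0275705946
Term 3 = 0.0220 * 0.9800 * 0.9981690782 * 0.6862005742 = 0.0147673968
Theta = -0.3365691534 + (-0.0275705946) + (0.0147673968) = -0.349372

Answer: Theta = -0.349372


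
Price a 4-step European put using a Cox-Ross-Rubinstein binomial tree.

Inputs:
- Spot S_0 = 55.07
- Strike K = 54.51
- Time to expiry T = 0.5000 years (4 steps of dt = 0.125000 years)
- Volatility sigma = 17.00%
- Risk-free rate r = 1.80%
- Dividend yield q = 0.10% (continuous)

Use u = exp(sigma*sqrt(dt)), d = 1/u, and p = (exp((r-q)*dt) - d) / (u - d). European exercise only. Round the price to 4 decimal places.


Answer: Price = V(0,0) = 2.0712

Derivation:
dt = T/N = 0.125000
u = exp(sigma*sqrt(dt)) = 1.061947; d = 1/u = 0.941667
p = (exp((r-q)*dt) - d) / (u - d) = 0.502664
Discount per step: exp(-r*dt) = 0.997753
Stock lattice S(k, i) with i counting down-moves:
  k=0: S(0,0) = 55.0700
  k=1: S(1,0) = 58.4814; S(1,1) = 51.8576
  k=2: S(2,0) = 62.1042; S(2,1) = 55.0700; S(2,2) = 48.8325
  k=3: S(3,0) = 65.9513; S(3,1) = 58.4814; S(3,2) = 51.8576; S(3,3) = 45.9840
  k=4: S(4,0) = 70.0368; S(4,1) = 62.1042; S(4,2) = 55.0700; S(4,3) = 48.8325; S(4,4) = 43.3016
Terminal payoffs V(N, i) = max(K - S_T, 0):
  V(4,0) = 0.000000; V(4,1) = 0.000000; V(4,2) = 0.000000; V(4,3) = 5.677457; V(4,4) = 11.208434
Backward induction: V(k, i) = exp(-r*dt) * [p * V(k+1, i) + (1-p) * V(k+1, i+1)].
  V(3,0) = exp(-r*dt) * [p*0.000000 + (1-p)*0.000000] = 0.000000
  V(3,1) = exp(-r*dt) * [p*0.000000 + (1-p)*0.000000] = 0.000000
  V(3,2) = exp(-r*dt) * [p*0.000000 + (1-p)*5.677457] = 2.817256
  V(3,3) = exp(-r*dt) * [p*5.677457 + (1-p)*11.208434] = 8.409267
  V(2,0) = exp(-r*dt) * [p*0.000000 + (1-p)*0.000000] = 0.000000
  V(2,1) = exp(-r*dt) * [p*0.000000 + (1-p)*2.817256] = 1.397973
  V(2,2) = exp(-r*dt) * [p*2.817256 + (1-p)*8.409267] = 5.585781
  V(1,0) = exp(-r*dt) * [p*0.000000 + (1-p)*1.397973] = 0.693699
  V(1,1) = exp(-r*dt) * [p*1.397973 + (1-p)*5.585781] = 3.472896
  V(0,0) = exp(-r*dt) * [p*0.693699 + (1-p)*3.472896] = 2.071228


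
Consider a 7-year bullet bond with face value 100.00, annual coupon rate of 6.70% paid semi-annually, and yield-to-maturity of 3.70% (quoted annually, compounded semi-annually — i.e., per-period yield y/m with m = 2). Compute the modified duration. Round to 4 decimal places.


Coupon per period c = face * coupon_rate / m = 3.350000
Periods per year m = 2; per-period yield y/m = 0.018500
Number of cashflows N = 14
Cashflows (t years, CF_t, discount factor 1/(1+y/m)^(m*t), PV):
  t = 0.5000: CF_t = 3.350000, DF = 0.981836, PV = 3.289151
  t = 1.0000: CF_t = 3.350000, DF = 0.964002, PV = 3.229407
  t = 1.5000: CF_t = 3.350000, DF = 0.946492, PV = 3.170748
  t = 2.0000: CF_t = 3.350000, DF = 0.929300, PV = 3.113154
  t = 2.5000: CF_t = 3.350000, DF = 0.912420, PV = 3.056607
  t = 3.0000: CF_t = 3.350000, DF = 0.895847, PV = 3.001087
  t = 3.5000: CF_t = 3.350000, DF = 0.879575, PV = 2.946576
  t = 4.0000: CF_t = 3.350000, DF = 0.863598, PV = 2.893054
  t = 4.5000: CF_t = 3.350000, DF = 0.847912, PV = 2.840505
  t = 5.0000: CF_t = 3.350000, DF = 0.832510, PV = 2.788910
  t = 5.5000: CF_t = 3.350000, DF = 0.817389, PV = 2.738252
  t = 6.0000: CF_t = 3.350000, DF = 0.802542, PV = 2.688515
  t = 6.5000: CF_t = 3.350000, DF = 0.787964, PV = 2.639681
  t = 7.0000: CF_t = 103.350000, DF = 0.773652, PV = 79.956912
Price P = sum_t PV_t = 118.352558
First compute Macaulay numerator sum_t t * PV_t:
  t * PV_t at t = 0.5000: 1.644575
  t * PV_t at t = 1.0000: 3.229407
  t * PV_t at t = 1.5000: 4.756122
  t * PV_t at t = 2.0000: 6.226309
  t * PV_t at t = 2.5000: 7.641518
  t * PV_t at t = 3.0000: 9.003261
  t * PV_t at t = 3.5000: 10.313014
  t * PV_t at t = 4.0000: 11.572216
  t * PV_t at t = 4.5000: 12.782271
  t * PV_t at t = 5.0000: 13.944549
  t * PV_t at t = 5.5000: 15.060387
  t * PV_t at t = 6.0000: 16.131088
  t * PV_t at t = 6.5000: 17.157924
  t * PV_t at t = 7.0000: 559.698386
Macaulay duration D = 689.161027 / 118.352558 = 5.822950
Modified duration = D / (1 + y/m) = 5.822950 / (1 + 0.018500) = 5.717182

Answer: Modified duration = 5.7172


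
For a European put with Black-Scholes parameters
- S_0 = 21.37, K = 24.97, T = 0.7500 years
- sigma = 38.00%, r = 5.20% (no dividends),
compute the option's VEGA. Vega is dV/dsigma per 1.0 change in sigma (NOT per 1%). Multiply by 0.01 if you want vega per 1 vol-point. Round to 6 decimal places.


Answer: Vega = 7.251097

Derivation:
d1 = -0.1900303893; d2 = -0.5191200427
phi(d1) = 0.3918037087; exp(-qT) = 1.0000000000; exp(-rT) = 0.9617507091
Vega = S * exp(-qT) * phi(d1) * sqrt(T) = 21.3700 * 1.0000000000 * 0.3918037087 * 0.8660254038 = 7.251097


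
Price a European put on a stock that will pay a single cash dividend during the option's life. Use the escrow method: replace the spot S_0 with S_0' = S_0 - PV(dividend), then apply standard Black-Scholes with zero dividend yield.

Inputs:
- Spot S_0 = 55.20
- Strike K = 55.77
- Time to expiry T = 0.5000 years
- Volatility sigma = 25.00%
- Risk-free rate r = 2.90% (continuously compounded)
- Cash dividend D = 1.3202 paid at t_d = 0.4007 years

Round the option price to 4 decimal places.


PV(D) = D * exp(-r * t_d) = 1.3202 * 0.98844695 = 1.30494767
S_0' = S_0 - PV(D) = 55.2000 - 1.30494767 = 53.89505233
d1 = (ln(S_0'/K) + (r + sigma^2/2)*T) / (sigma*sqrt(T)) = -0.02303703
d2 = d1 - sigma*sqrt(T) = -0.19981373
exp(-rT) = 0.98560462
N(-d1) = 0.50918963; N(-d2) = 0.57918687
P = K * exp(-rT) * N(-d2) - S_0' * N(-d1) = 55.7700 * 0.98560462 * 0.57918687 - 53.89505233 * 0.50918963 = 4.3935

Answer: Price = 4.3935


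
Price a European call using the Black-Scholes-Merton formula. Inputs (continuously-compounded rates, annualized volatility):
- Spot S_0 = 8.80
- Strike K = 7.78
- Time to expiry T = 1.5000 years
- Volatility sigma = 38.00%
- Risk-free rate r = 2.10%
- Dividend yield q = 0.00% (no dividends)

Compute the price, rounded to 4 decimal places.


d1 = (ln(S/K) + (r - q + 0.5*sigma^2) * T) / (sigma * sqrt(T)) = 0.56509166
d2 = d1 - sigma * sqrt(T) = 0.09968861
exp(-rT) = 0.96899096; exp(-qT) = 1.00000000
C = S_0 * exp(-qT) * N(d1) - K * exp(-rT) * N(d2)
N(d1) = 0.71399429; N(d2) = 0.53970423
C = 8.8000 * 1.00000000 * 0.71399429 - 7.7800 * 0.96899096 * 0.53970423 = 2.2145

Answer: Price = 2.2145


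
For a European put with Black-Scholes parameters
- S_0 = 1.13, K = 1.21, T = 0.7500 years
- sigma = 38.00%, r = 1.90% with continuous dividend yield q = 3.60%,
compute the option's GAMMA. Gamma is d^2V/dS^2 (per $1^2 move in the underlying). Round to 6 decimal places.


d1 = -0.0820527981; d2 = -0.4111424515
phi(d1) = 0.3976015666; exp(-qT) = 0.9733612415; exp(-rT) = 0.9858510507
Gamma = exp(-qT) * phi(d1) / (S * sigma * sqrt(T)) = 0.9733612415 * 0.3976015666 / (1.1300 * 0.3800 * 0.8660254038) = 1.040709

Answer: Gamma = 1.040709


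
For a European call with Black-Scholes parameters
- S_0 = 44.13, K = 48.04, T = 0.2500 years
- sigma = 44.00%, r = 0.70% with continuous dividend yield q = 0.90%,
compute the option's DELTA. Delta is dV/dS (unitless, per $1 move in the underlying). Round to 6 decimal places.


Answer: Delta = 0.389569

Derivation:
d1 = -0.2781553360; d2 = -0.4981553360
phi(d1) = 0.3838038252; exp(-qT) = 0.9977525294; exp(-rT) = 0.9982515304
N(d1) = 0.3904465595
Delta = exp(-qT) * N(d1) = 0.9977525294 * 0.3904465595 = 0.389569


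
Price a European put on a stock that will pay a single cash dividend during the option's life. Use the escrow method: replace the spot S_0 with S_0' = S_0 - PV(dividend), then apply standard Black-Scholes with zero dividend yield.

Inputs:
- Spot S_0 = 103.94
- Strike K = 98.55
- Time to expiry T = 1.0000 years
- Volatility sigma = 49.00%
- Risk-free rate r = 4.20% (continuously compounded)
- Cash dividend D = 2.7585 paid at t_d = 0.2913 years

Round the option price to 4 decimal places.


PV(D) = D * exp(-r * t_d) = 2.7585 * 0.98783994 = 2.72495647
S_0' = S_0 - PV(D) = 103.9400 - 2.72495647 = 101.21504353
d1 = (ln(S_0'/K) + (r + sigma^2/2)*T) / (sigma*sqrt(T)) = 0.38517013
d2 = d1 - sigma*sqrt(T) = -0.10482987
exp(-rT) = 0.95886978
N(-d1) = 0.35005569; N(-d2) = 0.54174460
P = K * exp(-rT) * N(-d2) - S_0' * N(-d1) = 98.5500 * 0.95886978 * 0.54174460 - 101.21504353 * 0.35005569 = 15.7621

Answer: Price = 15.7621


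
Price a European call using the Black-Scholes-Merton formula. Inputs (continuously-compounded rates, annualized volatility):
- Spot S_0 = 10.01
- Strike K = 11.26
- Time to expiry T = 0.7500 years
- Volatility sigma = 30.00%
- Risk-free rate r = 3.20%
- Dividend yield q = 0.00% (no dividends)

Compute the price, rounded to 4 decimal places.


Answer: Price = 0.6633

Derivation:
d1 = (ln(S/K) + (r - q + 0.5*sigma^2) * T) / (sigma * sqrt(T)) = -0.23064000
d2 = d1 - sigma * sqrt(T) = -0.49044762
exp(-rT) = 0.97628571; exp(-qT) = 1.00000000
C = S_0 * exp(-qT) * N(d1) - K * exp(-rT) * N(d2)
N(d1) = 0.40879725; N(d2) = 0.31190859
C = 10.0100 * 1.00000000 * 0.40879725 - 11.2600 * 0.97628571 * 0.31190859 = 0.6633


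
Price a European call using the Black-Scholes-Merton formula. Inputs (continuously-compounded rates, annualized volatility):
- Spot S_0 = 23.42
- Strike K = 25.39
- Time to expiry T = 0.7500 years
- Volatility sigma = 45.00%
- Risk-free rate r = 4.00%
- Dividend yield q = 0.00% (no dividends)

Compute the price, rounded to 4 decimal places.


Answer: Price = 3.1337

Derivation:
d1 = (ln(S/K) + (r - q + 0.5*sigma^2) * T) / (sigma * sqrt(T)) = 0.06459257
d2 = d1 - sigma * sqrt(T) = -0.32511886
exp(-rT) = 0.97044553; exp(-qT) = 1.00000000
C = S_0 * exp(-qT) * N(d1) - K * exp(-rT) * N(d2)
N(d1) = 0.52575080; N(d2) = 0.37254556
C = 23.4200 * 1.00000000 * 0.52575080 - 25.3900 * 0.97044553 * 0.37254556 = 3.1337


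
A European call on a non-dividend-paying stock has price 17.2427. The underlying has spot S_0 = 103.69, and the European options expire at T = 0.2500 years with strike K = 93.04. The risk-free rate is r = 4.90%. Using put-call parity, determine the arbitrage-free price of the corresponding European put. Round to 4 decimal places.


Answer: Put price = 5.4599

Derivation:
Put-call parity: C - P = S_0 * exp(-qT) - K * exp(-rT).
S_0 * exp(-qT) = 103.6900 * 1.00000000 = 103.69000000
K * exp(-rT) = 93.0400 * 0.98782473 = 91.90721249
P = C - S*exp(-qT) + K*exp(-rT)
P = 17.2427 - 103.69000000 + 91.90721249 = 5.4599


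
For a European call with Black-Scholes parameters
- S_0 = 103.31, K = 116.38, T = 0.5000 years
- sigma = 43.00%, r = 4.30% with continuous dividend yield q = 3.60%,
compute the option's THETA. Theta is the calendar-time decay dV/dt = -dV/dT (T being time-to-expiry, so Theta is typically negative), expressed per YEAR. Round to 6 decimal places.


Answer: Theta = -11.950832

Derivation:
d1 = -0.2282524981; d2 = -0.5323084140
phi(d1) = 0.3886841827; exp(-qT) = 0.9821610324; exp(-rT) = 0.9787294775
Theta = -S*exp(-qT)*phi(d1)*sigma/(2*sqrt(T)) - r*K*exp(-rT)*N(d2) + q*S*exp(-qT)*N(d1)
N(d1) = 0.4097249754; N(d2) = 0.2972562028; sqrt(T) = 0.7071067812
Term 1 = -103.3100 * 0.9821610324 * 0.3886841827 * 0.4300 / (2 * 0.7071067812) = -11.9915517562
Term 2 = -0.0430 * 116.3800 * 0.9787294775 * 0.2972562028 = -1.4559296912
Term 3 = 0.0360 * 103.3100 * 0.9821610324 * 0.4097249754 = 1.4966491366
Theta = -11.9915517562 + (-1.4559296912) + (1.4966491366) = -11.950832


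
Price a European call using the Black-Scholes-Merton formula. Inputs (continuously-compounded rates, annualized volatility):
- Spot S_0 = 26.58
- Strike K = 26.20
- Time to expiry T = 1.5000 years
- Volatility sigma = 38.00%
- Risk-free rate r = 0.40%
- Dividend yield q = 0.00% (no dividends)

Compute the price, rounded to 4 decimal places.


Answer: Price = 5.1145

Derivation:
d1 = (ln(S/K) + (r - q + 0.5*sigma^2) * T) / (sigma * sqrt(T)) = 0.27653373
d2 = d1 - sigma * sqrt(T) = -0.18886932
exp(-rT) = 0.99401796; exp(-qT) = 1.00000000
C = S_0 * exp(-qT) * N(d1) - K * exp(-rT) * N(d2)
N(d1) = 0.60893092; N(d2) = 0.42509762
C = 26.5800 * 1.00000000 * 0.60893092 - 26.2000 * 0.99401796 * 0.42509762 = 5.1145


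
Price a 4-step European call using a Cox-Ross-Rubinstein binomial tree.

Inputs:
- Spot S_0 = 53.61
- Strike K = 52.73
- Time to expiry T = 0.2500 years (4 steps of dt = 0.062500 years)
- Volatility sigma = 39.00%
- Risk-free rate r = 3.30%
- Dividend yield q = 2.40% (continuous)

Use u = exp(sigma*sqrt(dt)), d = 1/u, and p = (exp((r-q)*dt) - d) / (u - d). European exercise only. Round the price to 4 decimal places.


Answer: Price = V(0,0) = 4.5177

Derivation:
dt = T/N = 0.062500
u = exp(sigma*sqrt(dt)) = 1.102411; d = 1/u = 0.907102
p = (exp((r-q)*dt) - d) / (u - d) = 0.478525
Discount per step: exp(-r*dt) = 0.997940
Stock lattice S(k, i) with i counting down-moves:
  k=0: S(0,0) = 53.6100
  k=1: S(1,0) = 59.1003; S(1,1) = 48.6298
  k=2: S(2,0) = 65.1528; S(2,1) = 53.6100; S(2,2) = 44.1122
  k=3: S(3,0) = 71.8252; S(3,1) = 59.1003; S(3,2) = 48.6298; S(3,3) = 40.0142
  k=4: S(4,0) = 79.1809; S(4,1) = 65.1528; S(4,2) = 53.6100; S(4,3) = 44.1122; S(4,4) = 36.2970
Terminal payoffs V(N, i) = max(S_T - K, 0):
  V(4,0) = 26.450940; V(4,1) = 12.422822; V(4,2) = 0.880000; V(4,3) = 0.000000; V(4,4) = 0.000000
Backward induction: V(k, i) = exp(-r*dt) * [p * V(k+1, i) + (1-p) * V(k+1, i+1)].
  V(3,0) = exp(-r*dt) * [p*26.450940 + (1-p)*12.422822] = 19.096203
  V(3,1) = exp(-r*dt) * [p*12.422822 + (1-p)*0.880000] = 6.390337
  V(3,2) = exp(-r*dt) * [p*0.880000 + (1-p)*0.000000] = 0.420235
  V(3,3) = exp(-r*dt) * [p*0.000000 + (1-p)*0.000000] = 0.000000
  V(2,0) = exp(-r*dt) * [p*19.096203 + (1-p)*6.390337] = 12.444720
  V(2,1) = exp(-r*dt) * [p*6.390337 + (1-p)*0.420235] = 3.270327
  V(2,2) = exp(-r*dt) * [p*0.420235 + (1-p)*0.000000] = 0.200678
  V(1,0) = exp(-r*dt) * [p*12.444720 + (1-p)*3.270327] = 7.644721
  V(1,1) = exp(-r*dt) * [p*3.270327 + (1-p)*0.200678] = 1.666142
  V(0,0) = exp(-r*dt) * [p*7.644721 + (1-p)*1.666142] = 4.517715


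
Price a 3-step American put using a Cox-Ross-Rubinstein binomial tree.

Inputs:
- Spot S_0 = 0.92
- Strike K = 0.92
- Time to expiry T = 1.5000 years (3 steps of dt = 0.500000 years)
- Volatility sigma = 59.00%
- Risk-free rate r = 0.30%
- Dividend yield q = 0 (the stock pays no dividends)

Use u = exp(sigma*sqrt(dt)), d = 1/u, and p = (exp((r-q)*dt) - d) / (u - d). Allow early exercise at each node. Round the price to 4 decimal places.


dt = T/N = 0.500000
u = exp(sigma*sqrt(dt)) = 1.517695; d = 1/u = 0.658894
p = (exp((r-q)*dt) - d) / (u - d) = 0.398937
Discount per step: exp(-r*dt) = 0.998501
Stock lattice S(k, i) with i counting down-moves:
  k=0: S(0,0) = 0.9200
  k=1: S(1,0) = 1.3963; S(1,1) = 0.6062
  k=2: S(2,0) = 2.1191; S(2,1) = 0.9200; S(2,2) = 0.3994
  k=3: S(3,0) = 3.2162; S(3,1) = 1.3963; S(3,2) = 0.6062; S(3,3) = 0.2632
Terminal payoffs V(N, i) = max(K - S_T, 0):
  V(3,0) = 0.000000; V(3,1) = 0.000000; V(3,2) = 0.313818; V(3,3) = 0.656831
Backward induction: V(k, i) = exp(-r*dt) * [p * V(k+1, i) + (1-p) * V(k+1, i+1)]; then take max(V_cont, immediate exercise) for American.
  V(2,0) = exp(-r*dt) * [p*0.000000 + (1-p)*0.000000] = 0.000000; exercise = 0.000000; V(2,0) = max -> 0.000000
  V(2,1) = exp(-r*dt) * [p*0.000000 + (1-p)*0.313818] = 0.188342; exercise = 0.000000; V(2,1) = max -> 0.188342
  V(2,2) = exp(-r*dt) * [p*0.313818 + (1-p)*0.656831] = 0.519211; exercise = 0.520590; V(2,2) = max -> 0.520590
  V(1,0) = exp(-r*dt) * [p*0.000000 + (1-p)*0.188342] = 0.113036; exercise = 0.000000; V(1,0) = max -> 0.113036
  V(1,1) = exp(-r*dt) * [p*0.188342 + (1-p)*0.520590] = 0.387463; exercise = 0.313818; V(1,1) = max -> 0.387463
  V(0,0) = exp(-r*dt) * [p*0.113036 + (1-p)*0.387463] = 0.277567; exercise = 0.000000; V(0,0) = max -> 0.277567

Answer: Price = V(0,0) = 0.2776


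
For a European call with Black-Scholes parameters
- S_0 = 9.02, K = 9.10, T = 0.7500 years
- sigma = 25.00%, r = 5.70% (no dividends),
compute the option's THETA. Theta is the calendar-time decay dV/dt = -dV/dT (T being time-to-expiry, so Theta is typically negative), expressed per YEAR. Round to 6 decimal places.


d1 = 0.2649225776; d2 = 0.0484162266
phi(d1) = 0.3851853934; exp(-qT) = 1.0000000000; exp(-rT) = 0.9581508979
Theta = -S*exp(-qT)*phi(d1)*sigma/(2*sqrt(T)) - r*K*exp(-rT)*N(d2) + q*S*exp(-qT)*N(d1)
N(d1) = 0.6044654474; N(d2) = 0.5193077363; sqrt(T) = 0.8660254038
Term 1 = -9.0200 * 1.0000000000 * 0.3851853934 * 0.2500 / (2 * 0.8660254038) = -0.5014824382
Term 2 = -0.0570 * 9.1000 * 0.9581508979 * 0.5193077363 = -0.2580922427
Term 3 = 0 (no dividend yield, q = 0)
Theta = -0.5014824382 + (-0.2580922427) + (0.0000000000) = -0.759575

Answer: Theta = -0.759575


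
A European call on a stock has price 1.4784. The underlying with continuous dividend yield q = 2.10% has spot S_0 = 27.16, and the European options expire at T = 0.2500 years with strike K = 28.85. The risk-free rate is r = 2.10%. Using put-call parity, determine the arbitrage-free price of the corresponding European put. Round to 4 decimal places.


Answer: Put price = 3.1596

Derivation:
Put-call parity: C - P = S_0 * exp(-qT) - K * exp(-rT).
S_0 * exp(-qT) = 27.1600 * 0.99476376 = 27.01778364
K * exp(-rT) = 28.8500 * 0.99476376 = 28.69893439
P = C - S*exp(-qT) + K*exp(-rT)
P = 1.4784 - 27.01778364 + 28.69893439 = 3.1596


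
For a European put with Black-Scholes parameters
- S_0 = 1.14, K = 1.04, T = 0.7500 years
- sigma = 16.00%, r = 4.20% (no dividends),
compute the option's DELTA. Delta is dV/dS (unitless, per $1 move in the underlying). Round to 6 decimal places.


d1 = 0.9591776167; d2 = 0.8206135521
phi(d1) = 0.2518430046; exp(-qT) = 1.0000000000; exp(-rT) = 0.9689909565
N(-d1) = 0.1687346373
Delta = -exp(-qT) * N(-d1) = -1.0000000000 * 0.1687346373 = -0.168735

Answer: Delta = -0.168735
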